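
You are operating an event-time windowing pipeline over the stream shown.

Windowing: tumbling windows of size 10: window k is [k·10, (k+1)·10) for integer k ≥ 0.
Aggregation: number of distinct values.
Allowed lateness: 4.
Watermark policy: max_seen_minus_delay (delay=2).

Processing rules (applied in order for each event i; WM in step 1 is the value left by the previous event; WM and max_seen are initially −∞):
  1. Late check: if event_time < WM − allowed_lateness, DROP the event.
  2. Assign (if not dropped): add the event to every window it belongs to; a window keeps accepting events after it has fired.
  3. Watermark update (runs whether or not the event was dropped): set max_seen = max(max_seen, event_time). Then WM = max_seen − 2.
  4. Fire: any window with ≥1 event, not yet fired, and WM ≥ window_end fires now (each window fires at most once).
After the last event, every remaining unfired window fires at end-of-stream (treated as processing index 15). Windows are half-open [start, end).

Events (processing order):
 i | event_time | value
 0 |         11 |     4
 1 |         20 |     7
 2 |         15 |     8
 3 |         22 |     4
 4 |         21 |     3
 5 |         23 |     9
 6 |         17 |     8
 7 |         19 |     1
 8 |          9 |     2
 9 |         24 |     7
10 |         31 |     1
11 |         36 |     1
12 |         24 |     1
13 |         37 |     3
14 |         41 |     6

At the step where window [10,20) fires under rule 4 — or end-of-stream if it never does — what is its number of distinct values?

i=0 t=11 v=4: → [10,20); WM=9
i=1 t=20 v=7: → [20,30); WM=18
i=2 t=15 v=8: → [10,20); WM=18
i=3 t=22 v=4: → [20,30); WM=20; [10,20) fires=2
i=4 t=21 v=3: → [20,30); WM=20
i=5 t=23 v=9: → [20,30); WM=21
i=6 t=17 v=8: → [10,20); WM=21
i=7 t=19 v=1: → [10,20); WM=21
i=8 t=9 v=2: DROP (t<21-4); WM=21
i=9 t=24 v=7: → [20,30); WM=22
i=10 t=31 v=1: → [30,40); WM=29
i=11 t=36 v=1: → [30,40); WM=34; [20,30) fires=4
i=12 t=24 v=1: DROP (t<34-4); WM=34
i=13 t=37 v=3: → [30,40); WM=35
i=14 t=41 v=6: → [40,50); WM=39

2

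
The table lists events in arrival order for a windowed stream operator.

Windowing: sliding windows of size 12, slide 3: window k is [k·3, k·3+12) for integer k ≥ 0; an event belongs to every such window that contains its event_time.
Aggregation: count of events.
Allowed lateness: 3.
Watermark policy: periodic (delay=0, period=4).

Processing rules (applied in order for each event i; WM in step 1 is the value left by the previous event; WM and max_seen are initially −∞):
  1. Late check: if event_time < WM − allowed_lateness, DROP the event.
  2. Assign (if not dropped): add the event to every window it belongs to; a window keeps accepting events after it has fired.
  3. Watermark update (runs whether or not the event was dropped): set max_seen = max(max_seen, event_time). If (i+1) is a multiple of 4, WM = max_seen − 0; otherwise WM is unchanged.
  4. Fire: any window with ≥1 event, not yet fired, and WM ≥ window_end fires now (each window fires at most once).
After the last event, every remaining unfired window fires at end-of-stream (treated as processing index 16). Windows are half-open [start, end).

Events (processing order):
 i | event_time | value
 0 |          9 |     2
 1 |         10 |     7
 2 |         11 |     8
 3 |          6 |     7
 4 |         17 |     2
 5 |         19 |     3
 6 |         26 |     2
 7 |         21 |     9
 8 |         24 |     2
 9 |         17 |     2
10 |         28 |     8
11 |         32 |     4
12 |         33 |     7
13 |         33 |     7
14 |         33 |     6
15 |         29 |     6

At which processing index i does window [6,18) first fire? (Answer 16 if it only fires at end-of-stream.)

7

i=0 t=9 v=2: → [9,21),[6,18),[3,15),[0,12); WM=−∞
i=1 t=10 v=7: → [9,21),[6,18),[3,15),[0,12); WM=−∞
i=2 t=11 v=8: → [9,21),[6,18),[3,15),[0,12); WM=−∞
i=3 t=6 v=7: → [6,18),[3,15),[0,12); WM=11
i=4 t=17 v=2: → [15,27),[12,24),[9,21),[6,18); WM=11
i=5 t=19 v=3: → [18,30),[15,27),[12,24),[9,21); WM=11
i=6 t=26 v=2: → [24,36),[21,33),[18,30),[15,27); WM=11
i=7 t=21 v=9: → [21,33),[18,30),[15,27),[12,24); WM=26; [0,12) fires=4 [3,15) fires=4 [6,18) fires=5 [9,21) fires=5 [12,24) fires=3
i=8 t=24 v=2: → [24,36),[21,33),[18,30),[15,27); WM=26
i=9 t=17 v=2: DROP (t<26-3); WM=26
i=10 t=28 v=8: → [27,39),[24,36),[21,33),[18,30); WM=26
i=11 t=32 v=4: → [30,42),[27,39),[24,36),[21,33); WM=32; [15,27) fires=5 [18,30) fires=5
i=12 t=33 v=7: → [33,45),[30,42),[27,39),[24,36); WM=32
i=13 t=33 v=7: → [33,45),[30,42),[27,39),[24,36); WM=32
i=14 t=33 v=6: → [33,45),[30,42),[27,39),[24,36); WM=32
i=15 t=29 v=6: → [27,39),[24,36),[21,33),[18,30); WM=33; [21,33) fires=6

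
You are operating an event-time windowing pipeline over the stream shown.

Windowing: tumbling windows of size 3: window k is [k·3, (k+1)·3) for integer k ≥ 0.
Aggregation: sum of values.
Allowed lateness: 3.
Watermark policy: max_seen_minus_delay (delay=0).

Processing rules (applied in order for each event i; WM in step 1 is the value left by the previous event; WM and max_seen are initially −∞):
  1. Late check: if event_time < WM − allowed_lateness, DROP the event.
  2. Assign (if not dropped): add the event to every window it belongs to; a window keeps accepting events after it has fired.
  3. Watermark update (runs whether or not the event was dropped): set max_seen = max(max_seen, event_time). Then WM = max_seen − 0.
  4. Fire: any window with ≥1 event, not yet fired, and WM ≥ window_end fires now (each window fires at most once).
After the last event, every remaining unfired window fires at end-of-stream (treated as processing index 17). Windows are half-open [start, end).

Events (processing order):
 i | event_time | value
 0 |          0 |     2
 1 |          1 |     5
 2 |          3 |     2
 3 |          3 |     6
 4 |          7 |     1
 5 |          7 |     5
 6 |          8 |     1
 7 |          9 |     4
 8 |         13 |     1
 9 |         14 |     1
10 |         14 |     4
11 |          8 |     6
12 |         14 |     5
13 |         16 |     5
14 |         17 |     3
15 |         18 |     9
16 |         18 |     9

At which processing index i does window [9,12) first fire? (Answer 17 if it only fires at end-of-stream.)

8

i=0 t=0 v=2: → [0,3); WM=0
i=1 t=1 v=5: → [0,3); WM=1
i=2 t=3 v=2: → [3,6); WM=3; [0,3) fires=7
i=3 t=3 v=6: → [3,6); WM=3
i=4 t=7 v=1: → [6,9); WM=7; [3,6) fires=8
i=5 t=7 v=5: → [6,9); WM=7
i=6 t=8 v=1: → [6,9); WM=8
i=7 t=9 v=4: → [9,12); WM=9; [6,9) fires=7
i=8 t=13 v=1: → [12,15); WM=13; [9,12) fires=4
i=9 t=14 v=1: → [12,15); WM=14
i=10 t=14 v=4: → [12,15); WM=14
i=11 t=8 v=6: DROP (t<14-3); WM=14
i=12 t=14 v=5: → [12,15); WM=14
i=13 t=16 v=5: → [15,18); WM=16; [12,15) fires=11
i=14 t=17 v=3: → [15,18); WM=17
i=15 t=18 v=9: → [18,21); WM=18; [15,18) fires=8
i=16 t=18 v=9: → [18,21); WM=18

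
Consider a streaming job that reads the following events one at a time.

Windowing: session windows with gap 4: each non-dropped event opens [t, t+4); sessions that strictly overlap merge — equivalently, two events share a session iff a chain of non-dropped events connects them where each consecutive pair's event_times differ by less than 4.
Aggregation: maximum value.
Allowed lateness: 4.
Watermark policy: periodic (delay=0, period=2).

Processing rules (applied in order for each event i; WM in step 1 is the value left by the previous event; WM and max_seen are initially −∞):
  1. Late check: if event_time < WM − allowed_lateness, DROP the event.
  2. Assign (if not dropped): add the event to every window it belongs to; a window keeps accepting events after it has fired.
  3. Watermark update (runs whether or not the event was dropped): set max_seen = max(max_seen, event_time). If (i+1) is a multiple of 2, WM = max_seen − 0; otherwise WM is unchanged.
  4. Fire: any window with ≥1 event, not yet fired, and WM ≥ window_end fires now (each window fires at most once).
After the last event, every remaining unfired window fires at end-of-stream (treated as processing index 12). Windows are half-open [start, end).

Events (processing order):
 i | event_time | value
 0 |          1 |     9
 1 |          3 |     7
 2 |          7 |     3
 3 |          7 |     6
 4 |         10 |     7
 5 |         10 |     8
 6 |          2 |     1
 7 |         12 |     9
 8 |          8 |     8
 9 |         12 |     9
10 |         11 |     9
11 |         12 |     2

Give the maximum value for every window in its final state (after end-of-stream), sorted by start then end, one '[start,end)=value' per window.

i=0 t=1 v=9: → [1,5); WM=−∞
i=1 t=3 v=7: → [1,7); WM=3
i=2 t=7 v=3: → [7,11); WM=3
i=3 t=7 v=6: → [7,11); WM=7
i=4 t=10 v=7: → [7,14); WM=7
i=5 t=10 v=8: → [7,14); WM=10
i=6 t=2 v=1: DROP (t<10-4); WM=10
i=7 t=12 v=9: → [7,16); WM=12
i=8 t=8 v=8: → [7,16); WM=12
i=9 t=12 v=9: → [7,16); WM=12
i=10 t=11 v=9: → [7,16); WM=12
i=11 t=12 v=2: → [7,16); WM=12

[1,7)=9 [7,16)=9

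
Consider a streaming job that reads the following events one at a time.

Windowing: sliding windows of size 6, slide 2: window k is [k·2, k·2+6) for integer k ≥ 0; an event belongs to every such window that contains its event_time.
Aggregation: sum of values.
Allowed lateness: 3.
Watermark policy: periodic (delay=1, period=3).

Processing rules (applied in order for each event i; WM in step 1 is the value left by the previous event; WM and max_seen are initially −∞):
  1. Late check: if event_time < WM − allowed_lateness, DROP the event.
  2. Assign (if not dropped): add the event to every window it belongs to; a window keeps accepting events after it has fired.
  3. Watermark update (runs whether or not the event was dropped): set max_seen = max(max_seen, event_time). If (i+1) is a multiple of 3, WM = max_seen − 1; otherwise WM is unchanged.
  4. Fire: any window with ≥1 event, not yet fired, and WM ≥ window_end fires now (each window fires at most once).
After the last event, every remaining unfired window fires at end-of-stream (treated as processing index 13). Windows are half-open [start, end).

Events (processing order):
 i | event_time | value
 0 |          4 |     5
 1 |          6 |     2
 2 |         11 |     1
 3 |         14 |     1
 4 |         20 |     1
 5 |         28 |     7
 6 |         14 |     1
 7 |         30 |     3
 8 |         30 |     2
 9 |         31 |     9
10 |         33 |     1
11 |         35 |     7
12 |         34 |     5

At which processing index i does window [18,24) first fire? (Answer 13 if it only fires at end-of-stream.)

5

i=0 t=4 v=5: → [4,10),[2,8),[0,6); WM=−∞
i=1 t=6 v=2: → [6,12),[4,10),[2,8); WM=−∞
i=2 t=11 v=1: → [10,16),[8,14),[6,12); WM=10; [0,6) fires=5 [2,8) fires=7 [4,10) fires=7
i=3 t=14 v=1: → [14,20),[12,18),[10,16); WM=10
i=4 t=20 v=1: → [20,26),[18,24),[16,22); WM=10
i=5 t=28 v=7: → [28,34),[26,32),[24,30); WM=27; [6,12) fires=3 [8,14) fires=1 [10,16) fires=2 [12,18) fires=1 [14,20) fires=1 [16,22) fires=1 [18,24) fires=1 [20,26) fires=1
i=6 t=14 v=1: DROP (t<27-3); WM=27
i=7 t=30 v=3: → [30,36),[28,34),[26,32); WM=27
i=8 t=30 v=2: → [30,36),[28,34),[26,32); WM=29
i=9 t=31 v=9: → [30,36),[28,34),[26,32); WM=29
i=10 t=33 v=1: → [32,38),[30,36),[28,34); WM=29
i=11 t=35 v=7: → [34,40),[32,38),[30,36); WM=34; [24,30) fires=7 [26,32) fires=21 [28,34) fires=22
i=12 t=34 v=5: → [34,40),[32,38),[30,36); WM=34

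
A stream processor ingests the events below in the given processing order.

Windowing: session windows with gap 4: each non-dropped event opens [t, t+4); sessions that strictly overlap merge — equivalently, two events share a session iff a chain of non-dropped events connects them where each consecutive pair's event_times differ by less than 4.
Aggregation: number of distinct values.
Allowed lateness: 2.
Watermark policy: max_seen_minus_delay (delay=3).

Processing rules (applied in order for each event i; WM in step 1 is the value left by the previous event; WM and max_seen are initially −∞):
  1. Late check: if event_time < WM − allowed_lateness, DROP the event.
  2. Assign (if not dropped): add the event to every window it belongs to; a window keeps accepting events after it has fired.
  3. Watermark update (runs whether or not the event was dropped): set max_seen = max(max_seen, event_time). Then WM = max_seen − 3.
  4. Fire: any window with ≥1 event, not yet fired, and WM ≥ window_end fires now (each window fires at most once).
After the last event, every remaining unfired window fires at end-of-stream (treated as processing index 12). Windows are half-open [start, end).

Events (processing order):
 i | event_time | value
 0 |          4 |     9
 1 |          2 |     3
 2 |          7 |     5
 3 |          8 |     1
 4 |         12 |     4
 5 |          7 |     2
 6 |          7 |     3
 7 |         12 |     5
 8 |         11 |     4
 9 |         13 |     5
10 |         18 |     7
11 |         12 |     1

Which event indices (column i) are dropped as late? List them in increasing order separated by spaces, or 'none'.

i=0 t=4 v=9: → [4,8); WM=1
i=1 t=2 v=3: → [2,8); WM=1
i=2 t=7 v=5: → [2,11); WM=4
i=3 t=8 v=1: → [2,12); WM=5
i=4 t=12 v=4: → [12,16); WM=9
i=5 t=7 v=2: → [2,12); WM=9
i=6 t=7 v=3: → [2,12); WM=9
i=7 t=12 v=5: → [12,16); WM=9
i=8 t=11 v=4: → [2,16); WM=9
i=9 t=13 v=5: → [2,17); WM=10
i=10 t=18 v=7: → [18,22); WM=15
i=11 t=12 v=1: DROP (t<15-2); WM=15

11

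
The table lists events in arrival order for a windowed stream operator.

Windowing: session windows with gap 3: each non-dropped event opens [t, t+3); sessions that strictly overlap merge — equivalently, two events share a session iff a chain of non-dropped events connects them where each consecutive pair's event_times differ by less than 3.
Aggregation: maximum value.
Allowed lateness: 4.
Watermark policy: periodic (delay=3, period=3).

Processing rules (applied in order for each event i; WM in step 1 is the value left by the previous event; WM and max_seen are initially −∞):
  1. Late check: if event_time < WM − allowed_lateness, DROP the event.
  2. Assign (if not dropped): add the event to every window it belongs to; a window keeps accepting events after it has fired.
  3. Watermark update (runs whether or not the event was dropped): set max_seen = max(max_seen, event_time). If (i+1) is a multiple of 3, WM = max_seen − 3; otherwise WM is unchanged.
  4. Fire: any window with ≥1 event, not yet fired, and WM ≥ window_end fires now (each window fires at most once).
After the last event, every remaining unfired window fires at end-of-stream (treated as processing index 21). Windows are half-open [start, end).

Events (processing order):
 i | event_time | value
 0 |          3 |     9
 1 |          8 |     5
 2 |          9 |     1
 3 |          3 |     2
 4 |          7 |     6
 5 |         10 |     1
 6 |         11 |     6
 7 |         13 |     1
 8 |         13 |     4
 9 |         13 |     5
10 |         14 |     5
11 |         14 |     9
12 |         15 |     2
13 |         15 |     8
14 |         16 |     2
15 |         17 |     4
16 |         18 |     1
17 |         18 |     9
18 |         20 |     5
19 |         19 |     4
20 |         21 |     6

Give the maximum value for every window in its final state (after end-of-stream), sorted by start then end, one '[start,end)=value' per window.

i=0 t=3 v=9: → [3,6); WM=−∞
i=1 t=8 v=5: → [8,11); WM=−∞
i=2 t=9 v=1: → [8,12); WM=6
i=3 t=3 v=2: → [3,6); WM=6
i=4 t=7 v=6: → [7,12); WM=6
i=5 t=10 v=1: → [7,13); WM=7
i=6 t=11 v=6: → [7,14); WM=7
i=7 t=13 v=1: → [7,16); WM=7
i=8 t=13 v=4: → [7,16); WM=10
i=9 t=13 v=5: → [7,16); WM=10
i=10 t=14 v=5: → [7,17); WM=10
i=11 t=14 v=9: → [7,17); WM=11
i=12 t=15 v=2: → [7,18); WM=11
i=13 t=15 v=8: → [7,18); WM=11
i=14 t=16 v=2: → [7,19); WM=13
i=15 t=17 v=4: → [7,20); WM=13
i=16 t=18 v=1: → [7,21); WM=13
i=17 t=18 v=9: → [7,21); WM=15
i=18 t=20 v=5: → [7,23); WM=15
i=19 t=19 v=4: → [7,23); WM=15
i=20 t=21 v=6: → [7,24); WM=18

[3,6)=9 [7,24)=9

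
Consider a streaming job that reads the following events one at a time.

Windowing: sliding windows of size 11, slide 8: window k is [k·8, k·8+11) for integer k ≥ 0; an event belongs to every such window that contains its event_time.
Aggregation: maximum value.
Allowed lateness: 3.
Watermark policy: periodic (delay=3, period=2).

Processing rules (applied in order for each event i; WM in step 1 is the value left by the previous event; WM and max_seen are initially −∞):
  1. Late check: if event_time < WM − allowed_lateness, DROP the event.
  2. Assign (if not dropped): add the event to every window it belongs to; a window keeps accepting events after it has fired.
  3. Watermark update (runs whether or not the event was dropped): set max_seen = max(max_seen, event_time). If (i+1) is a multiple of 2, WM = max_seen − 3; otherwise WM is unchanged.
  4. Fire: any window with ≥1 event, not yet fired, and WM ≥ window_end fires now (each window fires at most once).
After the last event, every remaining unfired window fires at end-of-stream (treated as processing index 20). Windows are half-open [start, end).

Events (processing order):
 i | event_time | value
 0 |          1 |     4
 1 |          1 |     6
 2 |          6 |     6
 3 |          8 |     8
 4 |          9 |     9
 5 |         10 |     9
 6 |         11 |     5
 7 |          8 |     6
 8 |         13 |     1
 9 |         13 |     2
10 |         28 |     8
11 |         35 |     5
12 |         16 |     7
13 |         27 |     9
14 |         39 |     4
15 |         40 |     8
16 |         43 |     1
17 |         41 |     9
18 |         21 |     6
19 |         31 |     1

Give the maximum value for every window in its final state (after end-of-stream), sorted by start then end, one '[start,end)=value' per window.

[0,11)=9 [8,19)=9 [24,35)=8 [32,43)=9 [40,51)=9

i=0 t=1 v=4: → [0,11); WM=−∞
i=1 t=1 v=6: → [0,11); WM=-2
i=2 t=6 v=6: → [0,11); WM=-2
i=3 t=8 v=8: → [8,19),[0,11); WM=5
i=4 t=9 v=9: → [8,19),[0,11); WM=5
i=5 t=10 v=9: → [8,19),[0,11); WM=7
i=6 t=11 v=5: → [8,19); WM=7
i=7 t=8 v=6: → [8,19),[0,11); WM=8
i=8 t=13 v=1: → [8,19); WM=8
i=9 t=13 v=2: → [8,19); WM=10
i=10 t=28 v=8: → [24,35); WM=10
i=11 t=35 v=5: → [32,43); WM=32; [0,11) fires=9 [8,19) fires=9
i=12 t=16 v=7: DROP (t<32-3); WM=32
i=13 t=27 v=9: DROP (t<32-3); WM=32
i=14 t=39 v=4: → [32,43); WM=32
i=15 t=40 v=8: → [40,51),[32,43); WM=37; [24,35) fires=8
i=16 t=43 v=1: → [40,51); WM=37
i=17 t=41 v=9: → [40,51),[32,43); WM=40
i=18 t=21 v=6: DROP (t<40-3); WM=40
i=19 t=31 v=1: DROP (t<40-3); WM=40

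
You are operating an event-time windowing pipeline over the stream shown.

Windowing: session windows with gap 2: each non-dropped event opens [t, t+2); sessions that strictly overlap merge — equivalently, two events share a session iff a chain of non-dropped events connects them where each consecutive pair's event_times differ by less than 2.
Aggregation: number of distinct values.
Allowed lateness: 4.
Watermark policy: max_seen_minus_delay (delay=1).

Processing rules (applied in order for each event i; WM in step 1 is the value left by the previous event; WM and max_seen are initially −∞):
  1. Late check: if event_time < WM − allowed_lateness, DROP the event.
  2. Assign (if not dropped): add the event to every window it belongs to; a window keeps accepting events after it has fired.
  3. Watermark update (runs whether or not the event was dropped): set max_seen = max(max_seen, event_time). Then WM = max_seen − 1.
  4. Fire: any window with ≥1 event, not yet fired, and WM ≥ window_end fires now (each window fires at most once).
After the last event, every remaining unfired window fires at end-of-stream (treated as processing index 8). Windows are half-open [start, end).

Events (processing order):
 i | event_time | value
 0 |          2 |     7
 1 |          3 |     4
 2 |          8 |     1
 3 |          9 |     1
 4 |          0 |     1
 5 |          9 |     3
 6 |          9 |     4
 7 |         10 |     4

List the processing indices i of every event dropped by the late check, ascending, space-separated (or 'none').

4

i=0 t=2 v=7: → [2,4); WM=1
i=1 t=3 v=4: → [2,5); WM=2
i=2 t=8 v=1: → [8,10); WM=7
i=3 t=9 v=1: → [8,11); WM=8
i=4 t=0 v=1: DROP (t<8-4); WM=8
i=5 t=9 v=3: → [8,11); WM=8
i=6 t=9 v=4: → [8,11); WM=8
i=7 t=10 v=4: → [8,12); WM=9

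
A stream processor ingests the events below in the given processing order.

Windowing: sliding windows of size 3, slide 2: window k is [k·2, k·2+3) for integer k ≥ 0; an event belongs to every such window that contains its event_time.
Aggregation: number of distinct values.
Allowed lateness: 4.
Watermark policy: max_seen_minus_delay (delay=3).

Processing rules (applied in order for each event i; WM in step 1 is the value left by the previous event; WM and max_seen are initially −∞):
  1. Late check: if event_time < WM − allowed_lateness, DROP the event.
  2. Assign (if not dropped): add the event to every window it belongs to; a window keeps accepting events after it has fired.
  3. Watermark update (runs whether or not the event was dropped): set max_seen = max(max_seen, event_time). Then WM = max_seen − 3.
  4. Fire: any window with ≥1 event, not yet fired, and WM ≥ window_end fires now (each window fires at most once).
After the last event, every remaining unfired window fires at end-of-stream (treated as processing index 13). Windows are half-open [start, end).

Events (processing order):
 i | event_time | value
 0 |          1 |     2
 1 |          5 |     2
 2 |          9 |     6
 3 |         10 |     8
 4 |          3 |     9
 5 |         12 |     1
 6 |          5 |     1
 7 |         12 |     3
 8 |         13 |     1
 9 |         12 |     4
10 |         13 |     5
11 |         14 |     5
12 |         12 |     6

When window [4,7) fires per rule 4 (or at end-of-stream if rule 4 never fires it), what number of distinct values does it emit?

1

i=0 t=1 v=2: → [0,3); WM=-2
i=1 t=5 v=2: → [4,7); WM=2
i=2 t=9 v=6: → [8,11); WM=6; [0,3) fires=1
i=3 t=10 v=8: → [10,13),[8,11); WM=7; [4,7) fires=1
i=4 t=3 v=9: → [2,5); WM=7; [2,5) fires=1
i=5 t=12 v=1: → [12,15),[10,13); WM=9
i=6 t=5 v=1: → [4,7); WM=9
i=7 t=12 v=3: → [12,15),[10,13); WM=9
i=8 t=13 v=1: → [12,15); WM=10
i=9 t=12 v=4: → [12,15),[10,13); WM=10
i=10 t=13 v=5: → [12,15); WM=10
i=11 t=14 v=5: → [14,17),[12,15); WM=11; [8,11) fires=2
i=12 t=12 v=6: → [12,15),[10,13); WM=11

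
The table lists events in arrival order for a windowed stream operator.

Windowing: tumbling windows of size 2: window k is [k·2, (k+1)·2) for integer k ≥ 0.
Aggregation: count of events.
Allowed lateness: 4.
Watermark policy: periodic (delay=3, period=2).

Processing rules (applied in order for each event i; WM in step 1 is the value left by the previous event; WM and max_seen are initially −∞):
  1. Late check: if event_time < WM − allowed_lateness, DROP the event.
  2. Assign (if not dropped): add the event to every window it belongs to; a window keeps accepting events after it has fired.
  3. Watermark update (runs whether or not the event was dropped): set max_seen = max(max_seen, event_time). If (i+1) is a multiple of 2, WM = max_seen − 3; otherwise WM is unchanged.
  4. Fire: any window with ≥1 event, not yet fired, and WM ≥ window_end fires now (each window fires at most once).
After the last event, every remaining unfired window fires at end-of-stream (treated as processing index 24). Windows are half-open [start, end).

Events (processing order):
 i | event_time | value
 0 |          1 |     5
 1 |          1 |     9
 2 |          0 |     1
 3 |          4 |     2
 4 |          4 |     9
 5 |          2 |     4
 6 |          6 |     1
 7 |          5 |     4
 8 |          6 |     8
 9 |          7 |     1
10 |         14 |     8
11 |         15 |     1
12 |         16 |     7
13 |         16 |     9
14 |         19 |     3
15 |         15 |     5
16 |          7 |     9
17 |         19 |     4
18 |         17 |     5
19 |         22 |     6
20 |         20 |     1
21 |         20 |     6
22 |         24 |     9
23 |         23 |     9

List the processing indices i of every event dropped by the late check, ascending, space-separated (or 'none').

16

i=0 t=1 v=5: → [0,2); WM=−∞
i=1 t=1 v=9: → [0,2); WM=-2
i=2 t=0 v=1: → [0,2); WM=-2
i=3 t=4 v=2: → [4,6); WM=1
i=4 t=4 v=9: → [4,6); WM=1
i=5 t=2 v=4: → [2,4); WM=1
i=6 t=6 v=1: → [6,8); WM=1
i=7 t=5 v=4: → [4,6); WM=3; [0,2) fires=3
i=8 t=6 v=8: → [6,8); WM=3
i=9 t=7 v=1: → [6,8); WM=4; [2,4) fires=1
i=10 t=14 v=8: → [14,16); WM=4
i=11 t=15 v=1: → [14,16); WM=12; [4,6) fires=3 [6,8) fires=3
i=12 t=16 v=7: → [16,18); WM=12
i=13 t=16 v=9: → [16,18); WM=13
i=14 t=19 v=3: → [18,20); WM=13
i=15 t=15 v=5: → [14,16); WM=16; [14,16) fires=3
i=16 t=7 v=9: DROP (t<16-4); WM=16
i=17 t=19 v=4: → [18,20); WM=16
i=18 t=17 v=5: → [16,18); WM=16
i=19 t=22 v=6: → [22,24); WM=19; [16,18) fires=3
i=20 t=20 v=1: → [20,22); WM=19
i=21 t=20 v=6: → [20,22); WM=19
i=22 t=24 v=9: → [24,26); WM=19
i=23 t=23 v=9: → [22,24); WM=21; [18,20) fires=2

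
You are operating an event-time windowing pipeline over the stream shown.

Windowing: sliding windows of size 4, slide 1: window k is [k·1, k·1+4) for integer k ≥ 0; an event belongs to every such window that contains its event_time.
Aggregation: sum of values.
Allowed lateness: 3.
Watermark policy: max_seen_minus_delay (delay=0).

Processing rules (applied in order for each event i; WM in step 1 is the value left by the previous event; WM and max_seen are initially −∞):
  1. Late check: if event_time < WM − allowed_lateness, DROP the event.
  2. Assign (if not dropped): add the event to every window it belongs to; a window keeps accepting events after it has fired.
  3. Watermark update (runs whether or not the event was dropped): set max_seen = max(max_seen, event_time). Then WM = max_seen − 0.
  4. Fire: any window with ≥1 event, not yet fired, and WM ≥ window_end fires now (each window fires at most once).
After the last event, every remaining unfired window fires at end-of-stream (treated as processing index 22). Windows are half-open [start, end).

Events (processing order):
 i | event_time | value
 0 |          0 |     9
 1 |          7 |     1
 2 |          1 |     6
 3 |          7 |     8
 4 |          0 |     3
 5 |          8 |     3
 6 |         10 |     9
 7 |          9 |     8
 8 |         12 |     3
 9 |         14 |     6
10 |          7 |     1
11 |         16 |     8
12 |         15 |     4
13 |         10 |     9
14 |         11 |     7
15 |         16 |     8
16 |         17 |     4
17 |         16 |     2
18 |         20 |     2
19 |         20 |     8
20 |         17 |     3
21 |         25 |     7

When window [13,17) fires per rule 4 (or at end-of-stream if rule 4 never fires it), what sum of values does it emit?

26

i=0 t=0 v=9: → [0,4); WM=0
i=1 t=7 v=1: → [7,11),[6,10),[5,9),[4,8); WM=7; [0,4) fires=9
i=2 t=1 v=6: DROP (t<7-3); WM=7
i=3 t=7 v=8: → [7,11),[6,10),[5,9),[4,8); WM=7
i=4 t=0 v=3: DROP (t<7-3); WM=7
i=5 t=8 v=3: → [8,12),[7,11),[6,10),[5,9); WM=8; [4,8) fires=9
i=6 t=10 v=9: → [10,14),[9,13),[8,12),[7,11); WM=10; [5,9) fires=12 [6,10) fires=12
i=7 t=9 v=8: → [9,13),[8,12),[7,11),[6,10); WM=10
i=8 t=12 v=3: → [12,16),[11,15),[10,14),[9,13); WM=12; [7,11) fires=29 [8,12) fires=20
i=9 t=14 v=6: → [14,18),[13,17),[12,16),[11,15); WM=14; [9,13) fires=20 [10,14) fires=12
i=10 t=7 v=1: DROP (t<14-3); WM=14
i=11 t=16 v=8: → [16,20),[15,19),[14,18),[13,17); WM=16; [11,15) fires=9 [12,16) fires=9
i=12 t=15 v=4: → [15,19),[14,18),[13,17),[12,16); WM=16
i=13 t=10 v=9: DROP (t<16-3); WM=16
i=14 t=11 v=7: DROP (t<16-3); WM=16
i=15 t=16 v=8: → [16,20),[15,19),[14,18),[13,17); WM=16
i=16 t=17 v=4: → [17,21),[16,20),[15,19),[14,18); WM=17; [13,17) fires=26
i=17 t=16 v=2: → [16,20),[15,19),[14,18),[13,17); WM=17
i=18 t=20 v=2: → [20,24),[19,23),[18,22),[17,21); WM=20; [14,18) fires=32 [15,19) fires=26 [16,20) fires=22
i=19 t=20 v=8: → [20,24),[19,23),[18,22),[17,21); WM=20
i=20 t=17 v=3: → [17,21),[16,20),[15,19),[14,18); WM=20
i=21 t=25 v=7: → [25,29),[24,28),[23,27),[22,26); WM=25; [17,21) fires=17 [18,22) fires=10 [19,23) fires=10 [20,24) fires=10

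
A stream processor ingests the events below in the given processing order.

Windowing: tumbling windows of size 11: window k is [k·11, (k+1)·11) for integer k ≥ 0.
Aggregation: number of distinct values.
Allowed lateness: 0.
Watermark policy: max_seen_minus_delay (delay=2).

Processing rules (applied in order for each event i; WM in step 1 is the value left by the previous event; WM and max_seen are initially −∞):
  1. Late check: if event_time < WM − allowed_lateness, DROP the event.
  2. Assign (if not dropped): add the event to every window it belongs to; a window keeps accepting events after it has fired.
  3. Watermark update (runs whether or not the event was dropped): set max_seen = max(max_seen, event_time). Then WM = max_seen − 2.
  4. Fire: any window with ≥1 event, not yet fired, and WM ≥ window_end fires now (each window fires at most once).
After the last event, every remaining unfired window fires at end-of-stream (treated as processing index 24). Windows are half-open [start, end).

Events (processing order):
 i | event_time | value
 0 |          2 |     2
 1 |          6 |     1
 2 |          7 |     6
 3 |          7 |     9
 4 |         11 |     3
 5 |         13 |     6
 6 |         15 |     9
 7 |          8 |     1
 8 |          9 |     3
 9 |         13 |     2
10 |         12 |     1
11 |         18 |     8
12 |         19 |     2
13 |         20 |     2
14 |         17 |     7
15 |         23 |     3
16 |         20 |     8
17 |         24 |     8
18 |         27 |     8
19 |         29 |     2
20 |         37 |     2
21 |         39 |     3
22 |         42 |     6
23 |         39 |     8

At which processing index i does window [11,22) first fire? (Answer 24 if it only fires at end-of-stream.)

17

i=0 t=2 v=2: → [0,11); WM=0
i=1 t=6 v=1: → [0,11); WM=4
i=2 t=7 v=6: → [0,11); WM=5
i=3 t=7 v=9: → [0,11); WM=5
i=4 t=11 v=3: → [11,22); WM=9
i=5 t=13 v=6: → [11,22); WM=11; [0,11) fires=4
i=6 t=15 v=9: → [11,22); WM=13
i=7 t=8 v=1: DROP (t<13-0); WM=13
i=8 t=9 v=3: DROP (t<13-0); WM=13
i=9 t=13 v=2: → [11,22); WM=13
i=10 t=12 v=1: DROP (t<13-0); WM=13
i=11 t=18 v=8: → [11,22); WM=16
i=12 t=19 v=2: → [11,22); WM=17
i=13 t=20 v=2: → [11,22); WM=18
i=14 t=17 v=7: DROP (t<18-0); WM=18
i=15 t=23 v=3: → [22,33); WM=21
i=16 t=20 v=8: DROP (t<21-0); WM=21
i=17 t=24 v=8: → [22,33); WM=22; [11,22) fires=5
i=18 t=27 v=8: → [22,33); WM=25
i=19 t=29 v=2: → [22,33); WM=27
i=20 t=37 v=2: → [33,44); WM=35; [22,33) fires=3
i=21 t=39 v=3: → [33,44); WM=37
i=22 t=42 v=6: → [33,44); WM=40
i=23 t=39 v=8: DROP (t<40-0); WM=40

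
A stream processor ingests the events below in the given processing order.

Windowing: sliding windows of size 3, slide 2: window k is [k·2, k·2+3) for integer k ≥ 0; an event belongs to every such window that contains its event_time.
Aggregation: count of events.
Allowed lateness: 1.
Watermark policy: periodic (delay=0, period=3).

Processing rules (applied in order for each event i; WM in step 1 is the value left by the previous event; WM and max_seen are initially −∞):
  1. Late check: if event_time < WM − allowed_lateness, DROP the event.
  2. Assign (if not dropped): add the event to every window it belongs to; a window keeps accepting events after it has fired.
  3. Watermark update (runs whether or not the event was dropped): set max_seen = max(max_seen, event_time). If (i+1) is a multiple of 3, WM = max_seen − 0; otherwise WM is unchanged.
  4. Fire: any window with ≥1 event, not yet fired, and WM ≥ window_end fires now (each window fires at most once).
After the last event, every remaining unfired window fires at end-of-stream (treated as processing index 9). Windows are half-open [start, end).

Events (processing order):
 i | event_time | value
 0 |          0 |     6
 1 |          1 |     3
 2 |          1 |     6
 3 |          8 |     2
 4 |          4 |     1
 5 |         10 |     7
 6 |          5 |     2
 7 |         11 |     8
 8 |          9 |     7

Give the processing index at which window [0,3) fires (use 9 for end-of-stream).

5

i=0 t=0 v=6: → [0,3); WM=−∞
i=1 t=1 v=3: → [0,3); WM=−∞
i=2 t=1 v=6: → [0,3); WM=1
i=3 t=8 v=2: → [8,11),[6,9); WM=1
i=4 t=4 v=1: → [4,7),[2,5); WM=1
i=5 t=10 v=7: → [10,13),[8,11); WM=10; [0,3) fires=3 [2,5) fires=1 [4,7) fires=1 [6,9) fires=1
i=6 t=5 v=2: DROP (t<10-1); WM=10
i=7 t=11 v=8: → [10,13); WM=10
i=8 t=9 v=7: → [8,11); WM=11; [8,11) fires=3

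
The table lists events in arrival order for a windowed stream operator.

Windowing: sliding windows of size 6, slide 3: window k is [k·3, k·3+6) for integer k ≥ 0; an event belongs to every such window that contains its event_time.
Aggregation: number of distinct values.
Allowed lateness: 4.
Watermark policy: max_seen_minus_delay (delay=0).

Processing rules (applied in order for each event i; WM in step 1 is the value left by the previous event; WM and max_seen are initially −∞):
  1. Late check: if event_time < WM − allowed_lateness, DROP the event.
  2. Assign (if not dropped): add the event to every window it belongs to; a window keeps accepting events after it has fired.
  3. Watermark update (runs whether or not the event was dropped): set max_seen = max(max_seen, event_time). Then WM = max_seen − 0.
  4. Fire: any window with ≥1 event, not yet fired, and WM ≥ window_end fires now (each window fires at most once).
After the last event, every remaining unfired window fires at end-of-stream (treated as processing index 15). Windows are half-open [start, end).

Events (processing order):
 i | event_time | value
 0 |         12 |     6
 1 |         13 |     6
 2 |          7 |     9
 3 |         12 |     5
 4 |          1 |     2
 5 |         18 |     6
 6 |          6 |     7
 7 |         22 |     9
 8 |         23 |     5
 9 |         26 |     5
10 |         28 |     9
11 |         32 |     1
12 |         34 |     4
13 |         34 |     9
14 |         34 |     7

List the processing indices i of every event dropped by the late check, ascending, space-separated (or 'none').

i=0 t=12 v=6: → [12,18),[9,15); WM=12
i=1 t=13 v=6: → [12,18),[9,15); WM=13
i=2 t=7 v=9: DROP (t<13-4); WM=13
i=3 t=12 v=5: → [12,18),[9,15); WM=13
i=4 t=1 v=2: DROP (t<13-4); WM=13
i=5 t=18 v=6: → [18,24),[15,21); WM=18; [9,15) fires=2 [12,18) fires=2
i=6 t=6 v=7: DROP (t<18-4); WM=18
i=7 t=22 v=9: → [21,27),[18,24); WM=22; [15,21) fires=1
i=8 t=23 v=5: → [21,27),[18,24); WM=23
i=9 t=26 v=5: → [24,30),[21,27); WM=26; [18,24) fires=3
i=10 t=28 v=9: → [27,33),[24,30); WM=28; [21,27) fires=2
i=11 t=32 v=1: → [30,36),[27,33); WM=32; [24,30) fires=2
i=12 t=34 v=4: → [33,39),[30,36); WM=34; [27,33) fires=2
i=13 t=34 v=9: → [33,39),[30,36); WM=34
i=14 t=34 v=7: → [33,39),[30,36); WM=34

2 4 6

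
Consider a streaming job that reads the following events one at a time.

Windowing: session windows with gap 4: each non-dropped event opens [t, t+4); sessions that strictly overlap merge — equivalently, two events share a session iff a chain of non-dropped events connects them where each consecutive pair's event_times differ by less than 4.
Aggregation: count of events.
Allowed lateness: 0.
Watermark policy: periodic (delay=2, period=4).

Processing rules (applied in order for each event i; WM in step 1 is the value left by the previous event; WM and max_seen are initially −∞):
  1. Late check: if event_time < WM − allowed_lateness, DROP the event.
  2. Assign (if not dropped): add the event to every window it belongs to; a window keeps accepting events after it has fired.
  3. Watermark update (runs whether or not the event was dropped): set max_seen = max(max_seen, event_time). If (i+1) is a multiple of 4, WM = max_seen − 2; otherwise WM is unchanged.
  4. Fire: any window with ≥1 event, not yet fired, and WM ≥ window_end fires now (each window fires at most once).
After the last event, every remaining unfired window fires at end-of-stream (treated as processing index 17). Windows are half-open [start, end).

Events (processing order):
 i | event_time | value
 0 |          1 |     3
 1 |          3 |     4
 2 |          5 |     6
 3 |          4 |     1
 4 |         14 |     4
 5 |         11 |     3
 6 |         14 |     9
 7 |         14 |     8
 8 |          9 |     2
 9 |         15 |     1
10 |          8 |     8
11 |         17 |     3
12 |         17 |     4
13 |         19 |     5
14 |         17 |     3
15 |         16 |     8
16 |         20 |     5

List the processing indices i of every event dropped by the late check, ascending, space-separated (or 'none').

i=0 t=1 v=3: → [1,5); WM=−∞
i=1 t=3 v=4: → [1,7); WM=−∞
i=2 t=5 v=6: → [1,9); WM=−∞
i=3 t=4 v=1: → [1,9); WM=3
i=4 t=14 v=4: → [14,18); WM=3
i=5 t=11 v=3: → [11,18); WM=3
i=6 t=14 v=9: → [11,18); WM=3
i=7 t=14 v=8: → [11,18); WM=12
i=8 t=9 v=2: DROP (t<12-0); WM=12
i=9 t=15 v=1: → [11,19); WM=12
i=10 t=8 v=8: DROP (t<12-0); WM=12
i=11 t=17 v=3: → [11,21); WM=15
i=12 t=17 v=4: → [11,21); WM=15
i=13 t=19 v=5: → [11,23); WM=15
i=14 t=17 v=3: → [11,23); WM=15
i=15 t=16 v=8: → [11,23); WM=17
i=16 t=20 v=5: → [11,24); WM=17

8 10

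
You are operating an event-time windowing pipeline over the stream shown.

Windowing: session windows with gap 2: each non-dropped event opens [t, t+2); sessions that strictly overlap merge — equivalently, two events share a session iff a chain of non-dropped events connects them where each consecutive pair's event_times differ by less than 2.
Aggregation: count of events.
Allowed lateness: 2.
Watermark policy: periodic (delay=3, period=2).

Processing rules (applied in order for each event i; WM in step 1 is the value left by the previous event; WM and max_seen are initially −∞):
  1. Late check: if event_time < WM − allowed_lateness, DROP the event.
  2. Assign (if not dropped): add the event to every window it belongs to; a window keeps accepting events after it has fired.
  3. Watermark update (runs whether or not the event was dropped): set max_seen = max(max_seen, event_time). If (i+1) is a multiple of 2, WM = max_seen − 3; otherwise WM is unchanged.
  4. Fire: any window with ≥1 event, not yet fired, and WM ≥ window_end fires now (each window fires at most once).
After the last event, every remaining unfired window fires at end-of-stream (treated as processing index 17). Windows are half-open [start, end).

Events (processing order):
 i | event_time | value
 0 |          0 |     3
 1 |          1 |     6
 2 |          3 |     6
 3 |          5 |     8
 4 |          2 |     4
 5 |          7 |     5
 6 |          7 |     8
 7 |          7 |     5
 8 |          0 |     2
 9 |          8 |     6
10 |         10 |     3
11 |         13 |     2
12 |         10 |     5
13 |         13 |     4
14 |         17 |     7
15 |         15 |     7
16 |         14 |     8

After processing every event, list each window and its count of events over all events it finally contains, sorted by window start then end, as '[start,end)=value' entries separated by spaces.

i=0 t=0 v=3: → [0,2); WM=−∞
i=1 t=1 v=6: → [0,3); WM=-2
i=2 t=3 v=6: → [3,5); WM=-2
i=3 t=5 v=8: → [5,7); WM=2
i=4 t=2 v=4: → [0,5); WM=2
i=5 t=7 v=5: → [7,9); WM=4
i=6 t=7 v=8: → [7,9); WM=4
i=7 t=7 v=5: → [7,9); WM=4
i=8 t=0 v=2: DROP (t<4-2); WM=4
i=9 t=8 v=6: → [7,10); WM=5
i=10 t=10 v=3: → [10,12); WM=5
i=11 t=13 v=2: → [13,15); WM=10
i=12 t=10 v=5: → [10,12); WM=10
i=13 t=13 v=4: → [13,15); WM=10
i=14 t=17 v=7: → [17,19); WM=10
i=15 t=15 v=7: → [15,17); WM=14
i=16 t=14 v=8: → [13,17); WM=14

[0,5)=4 [5,7)=1 [7,10)=4 [10,12)=2 [13,17)=4 [17,19)=1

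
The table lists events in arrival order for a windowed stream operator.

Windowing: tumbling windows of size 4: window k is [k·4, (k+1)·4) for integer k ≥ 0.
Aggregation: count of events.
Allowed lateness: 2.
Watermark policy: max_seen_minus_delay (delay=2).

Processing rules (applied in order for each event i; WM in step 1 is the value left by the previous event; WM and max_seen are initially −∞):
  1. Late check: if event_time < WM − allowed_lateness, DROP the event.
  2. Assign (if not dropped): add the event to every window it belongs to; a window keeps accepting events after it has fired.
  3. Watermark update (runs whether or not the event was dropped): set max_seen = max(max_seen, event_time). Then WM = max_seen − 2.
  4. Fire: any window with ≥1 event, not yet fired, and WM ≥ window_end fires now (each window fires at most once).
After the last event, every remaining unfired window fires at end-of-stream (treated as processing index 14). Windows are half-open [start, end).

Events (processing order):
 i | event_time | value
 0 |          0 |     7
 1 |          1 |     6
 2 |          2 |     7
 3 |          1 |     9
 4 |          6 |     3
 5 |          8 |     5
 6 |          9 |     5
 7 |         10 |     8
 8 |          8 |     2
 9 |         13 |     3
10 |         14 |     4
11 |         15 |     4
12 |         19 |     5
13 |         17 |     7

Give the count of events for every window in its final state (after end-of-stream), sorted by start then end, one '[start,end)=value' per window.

i=0 t=0 v=7: → [0,4); WM=-2
i=1 t=1 v=6: → [0,4); WM=-1
i=2 t=2 v=7: → [0,4); WM=0
i=3 t=1 v=9: → [0,4); WM=0
i=4 t=6 v=3: → [4,8); WM=4; [0,4) fires=4
i=5 t=8 v=5: → [8,12); WM=6
i=6 t=9 v=5: → [8,12); WM=7
i=7 t=10 v=8: → [8,12); WM=8; [4,8) fires=1
i=8 t=8 v=2: → [8,12); WM=8
i=9 t=13 v=3: → [12,16); WM=11
i=10 t=14 v=4: → [12,16); WM=12; [8,12) fires=4
i=11 t=15 v=4: → [12,16); WM=13
i=12 t=19 v=5: → [16,20); WM=17; [12,16) fires=3
i=13 t=17 v=7: → [16,20); WM=17

[0,4)=4 [4,8)=1 [8,12)=4 [12,16)=3 [16,20)=2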